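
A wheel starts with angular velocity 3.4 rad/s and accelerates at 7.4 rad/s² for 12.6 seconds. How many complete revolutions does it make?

θ = ω₀t + ½αt² = 3.4×12.6 + ½×7.4×12.6² = 630.252 rad
Total revolutions = θ/(2π) = 630.252/(2π) = 100.31
Complete revolutions = ⌊100.31⌋ = 100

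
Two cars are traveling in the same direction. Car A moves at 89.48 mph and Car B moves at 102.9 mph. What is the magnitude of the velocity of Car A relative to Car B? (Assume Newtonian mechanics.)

v_rel = |v_A - v_B| = |89.48 - 102.9| = 13.42 mph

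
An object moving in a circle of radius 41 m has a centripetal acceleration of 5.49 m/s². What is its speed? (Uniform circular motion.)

v = √(a_c × r) = √(5.49 × 41) = 15.0 m/s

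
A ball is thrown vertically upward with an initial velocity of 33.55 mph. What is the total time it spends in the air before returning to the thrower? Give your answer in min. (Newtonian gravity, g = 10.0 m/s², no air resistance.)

v₀ = 33.55 mph × 0.44704 = 14.9982 m/s
t_total = 2 × v₀ / g = 2 × 14.9982 / 10.0 = 2.99964 s
t_total = 2.99964 s / 60.0 = 0.04999 min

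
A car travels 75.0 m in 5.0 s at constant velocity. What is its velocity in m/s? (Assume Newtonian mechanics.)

v = d / t = 75.0 / 5.0 = 15.0 m/s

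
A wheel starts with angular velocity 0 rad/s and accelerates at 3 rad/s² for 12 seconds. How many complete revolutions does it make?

θ = ω₀t + ½αt² = 0×12 + ½×3×12² = 216.0 rad
Total revolutions = θ/(2π) = 216.0/(2π) = 34.38
Complete revolutions = ⌊34.38⌋ = 34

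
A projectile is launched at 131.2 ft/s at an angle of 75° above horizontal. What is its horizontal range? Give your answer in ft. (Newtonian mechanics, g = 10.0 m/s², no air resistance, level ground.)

v₀ = 131.2 ft/s × 0.3048 = 39.9898 m/s
R = v₀² × sin(2θ) / g = 39.9898² × sin(2 × 75°) / 10.0 = 1599.18 × 0.5 / 10.0 = 79.959 m
R = 79.959 m / 0.3048 = 262.3 ft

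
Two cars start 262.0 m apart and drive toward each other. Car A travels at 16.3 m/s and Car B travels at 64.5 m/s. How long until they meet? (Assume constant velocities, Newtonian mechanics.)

Combined speed: v_combined = 16.3 + 64.5 = 80.8 m/s
Time to meet: t = d/v_combined = 262.0/80.8 = 3.24 s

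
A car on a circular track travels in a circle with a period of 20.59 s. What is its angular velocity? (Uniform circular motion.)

ω = 2π/T = 2π/20.59 = 0.3052 rad/s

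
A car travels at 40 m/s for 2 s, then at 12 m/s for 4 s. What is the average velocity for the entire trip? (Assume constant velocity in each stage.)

d₁ = v₁t₁ = 40 × 2 = 80 m
d₂ = v₂t₂ = 12 × 4 = 48 m
d_total = 128 m, t_total = 6 s
v_avg = d_total/t_total = 128/6 = 21.33 m/s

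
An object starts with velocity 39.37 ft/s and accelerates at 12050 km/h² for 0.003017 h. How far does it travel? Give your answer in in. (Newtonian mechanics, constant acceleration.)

v₀ = 39.37 ft/s × 0.3048 = 12.0 m/s
a = 12050 km/h² × 7.716049382716049e-05 = 0.929784 m/s²
t = 0.003017 h × 3600.0 = 10.8612 s
d = v₀ × t + ½ × a × t² = 12.0 × 10.8612 + 0.5 × 0.929784 × 10.8612² = 185.176 m
d = 185.176 m / 0.0254 = 7290 in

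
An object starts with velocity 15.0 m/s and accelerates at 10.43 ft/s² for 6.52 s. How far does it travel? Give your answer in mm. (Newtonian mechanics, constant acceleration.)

a = 10.43 ft/s² × 0.3048 = 3.17906 m/s²
d = v₀ × t + ½ × a × t² = 15.0 × 6.52 + 0.5 × 3.17906 × 6.52² = 165.372 m
d = 165.372 m / 0.001 = 165400 mm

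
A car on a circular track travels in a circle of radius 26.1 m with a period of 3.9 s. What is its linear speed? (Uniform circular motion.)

v = 2πr/T = 2π×26.1/3.9 = 42.05 m/s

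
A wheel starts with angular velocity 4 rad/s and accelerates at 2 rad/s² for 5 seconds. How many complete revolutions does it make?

θ = ω₀t + ½αt² = 4×5 + ½×2×5² = 45.0 rad
Total revolutions = θ/(2π) = 45.0/(2π) = 7.16
Complete revolutions = ⌊7.16⌋ = 7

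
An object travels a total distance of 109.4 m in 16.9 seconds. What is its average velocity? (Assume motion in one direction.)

v_avg = Δd / Δt = 109.4 / 16.9 = 6.47 m/s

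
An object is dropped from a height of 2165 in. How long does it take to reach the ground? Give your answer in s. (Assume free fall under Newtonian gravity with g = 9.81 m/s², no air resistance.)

h = 2165 in × 0.0254 = 54.991 m
t = √(2h/g) = √(2 × 54.991 / 9.81) = 3.348 s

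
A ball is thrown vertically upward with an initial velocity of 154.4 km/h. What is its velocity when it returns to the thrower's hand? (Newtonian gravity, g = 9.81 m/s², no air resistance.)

By conservation of energy (no air resistance), the ball returns to the throw height with the same speed as launch, but directed downward.
|v_ground| = v₀ = 154.4 km/h
v_ground = 154.4 km/h (downward)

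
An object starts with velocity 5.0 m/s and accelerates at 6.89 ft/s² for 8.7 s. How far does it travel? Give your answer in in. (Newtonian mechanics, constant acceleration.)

a = 6.89 ft/s² × 0.3048 = 2.10007 m/s²
d = v₀ × t + ½ × a × t² = 5.0 × 8.7 + 0.5 × 2.10007 × 8.7² = 122.977 m
d = 122.977 m / 0.0254 = 4842 in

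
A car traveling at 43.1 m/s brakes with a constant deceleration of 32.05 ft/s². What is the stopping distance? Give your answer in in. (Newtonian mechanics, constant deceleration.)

a = 32.05 ft/s² × 0.3048 = 9.76884 m/s²
d = v₀² / (2a) = 43.1² / (2 × 9.76884) = 1857.61 / 19.5377 = 95.0782 m
d = 95.0782 m / 0.0254 = 3743 in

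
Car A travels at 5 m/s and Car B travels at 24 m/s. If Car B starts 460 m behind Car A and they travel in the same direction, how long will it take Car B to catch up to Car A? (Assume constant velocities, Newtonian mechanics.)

Relative speed: v_rel = 24 - 5 = 19 m/s
Time to catch: t = d₀/v_rel = 460/19 = 24.21 s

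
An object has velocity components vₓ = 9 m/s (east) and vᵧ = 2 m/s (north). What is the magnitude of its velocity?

|v| = √(vₓ² + vᵧ²) = √(9² + 2²) = √(85) = 9.22 m/s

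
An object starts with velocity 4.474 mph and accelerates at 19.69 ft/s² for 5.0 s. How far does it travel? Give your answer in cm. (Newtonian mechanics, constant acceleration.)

v₀ = 4.474 mph × 0.44704 = 2.00006 m/s
a = 19.69 ft/s² × 0.3048 = 6.00151 m/s²
d = v₀ × t + ½ × a × t² = 2.00006 × 5.0 + 0.5 × 6.00151 × 5.0² = 85.0192 m
d = 85.0192 m / 0.01 = 8502 cm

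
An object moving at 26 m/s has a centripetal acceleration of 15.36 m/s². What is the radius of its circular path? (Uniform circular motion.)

r = v²/a_c = 26²/15.36 = 44.01 m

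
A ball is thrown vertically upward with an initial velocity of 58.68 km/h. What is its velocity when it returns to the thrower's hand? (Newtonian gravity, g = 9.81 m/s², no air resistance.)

By conservation of energy (no air resistance), the ball returns to the throw height with the same speed as launch, but directed downward.
|v_ground| = v₀ = 58.68 km/h
v_ground = 58.68 km/h (downward)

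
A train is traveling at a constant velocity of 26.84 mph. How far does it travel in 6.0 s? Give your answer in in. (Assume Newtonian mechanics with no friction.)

v = 26.84 mph × 0.44704 = 11.9986 m/s
d = v × t = 11.9986 × 6.0 = 71.9916 m
d = 71.9916 m / 0.0254 = 2834 in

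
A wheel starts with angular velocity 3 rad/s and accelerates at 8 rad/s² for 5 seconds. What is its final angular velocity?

ω = ω₀ + αt = 3 + 8 × 5 = 43 rad/s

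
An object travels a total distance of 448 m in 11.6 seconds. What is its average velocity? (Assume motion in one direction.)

v_avg = Δd / Δt = 448 / 11.6 = 38.62 m/s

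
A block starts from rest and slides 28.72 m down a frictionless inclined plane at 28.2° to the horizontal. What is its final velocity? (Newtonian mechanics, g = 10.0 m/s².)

a = g sin(θ) = 10.0 × sin(28.2°) = 4.7255 m/s²
v = √(2ad) = √(2 × 4.7255 × 28.72) = 16.48 m/s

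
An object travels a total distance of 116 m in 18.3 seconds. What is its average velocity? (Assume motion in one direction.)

v_avg = Δd / Δt = 116 / 18.3 = 6.34 m/s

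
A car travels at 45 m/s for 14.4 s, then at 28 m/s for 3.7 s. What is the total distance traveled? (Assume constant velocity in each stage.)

d₁ = v₁t₁ = 45 × 14.4 = 648.0 m
d₂ = v₂t₂ = 28 × 3.7 = 103.6 m
d_total = 648.0 + 103.6 = 751.6 m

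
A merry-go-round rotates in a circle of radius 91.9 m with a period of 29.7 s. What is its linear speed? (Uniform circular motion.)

v = 2πr/T = 2π×91.9/29.7 = 19.44 m/s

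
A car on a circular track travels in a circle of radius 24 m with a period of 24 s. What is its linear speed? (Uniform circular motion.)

v = 2πr/T = 2π×24/24 = 6.28 m/s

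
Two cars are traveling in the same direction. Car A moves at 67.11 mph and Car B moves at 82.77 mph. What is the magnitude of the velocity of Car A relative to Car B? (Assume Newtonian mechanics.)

v_rel = |v_A - v_B| = |67.11 - 82.77| = 15.66 mph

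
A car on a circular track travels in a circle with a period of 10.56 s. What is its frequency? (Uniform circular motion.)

f = 1/T = 1/10.56 = 0.0947 Hz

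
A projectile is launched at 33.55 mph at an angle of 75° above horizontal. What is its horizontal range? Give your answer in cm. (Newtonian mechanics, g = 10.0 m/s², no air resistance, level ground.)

v₀ = 33.55 mph × 0.44704 = 14.9982 m/s
R = v₀² × sin(2θ) / g = 14.9982² × sin(2 × 75°) / 10.0 = 224.946 × 0.5 / 10.0 = 11.2473 m
R = 11.2473 m / 0.01 = 1125 cm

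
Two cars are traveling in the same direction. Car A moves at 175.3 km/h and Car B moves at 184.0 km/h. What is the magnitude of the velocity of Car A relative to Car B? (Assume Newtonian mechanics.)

v_rel = |v_A - v_B| = |175.3 - 184.0| = 8.7 km/h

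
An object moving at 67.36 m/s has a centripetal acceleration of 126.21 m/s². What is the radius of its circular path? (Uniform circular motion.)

r = v²/a_c = 67.36²/126.21 = 35.95 m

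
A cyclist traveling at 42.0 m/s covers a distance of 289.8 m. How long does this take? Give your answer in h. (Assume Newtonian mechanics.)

t = d / v = 289.8 / 42.0 = 6.9 s
t = 6.9 s / 3600.0 = 0.001917 h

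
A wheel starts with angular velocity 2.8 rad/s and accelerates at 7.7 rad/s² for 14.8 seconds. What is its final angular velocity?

ω = ω₀ + αt = 2.8 + 7.7 × 14.8 = 116.76 rad/s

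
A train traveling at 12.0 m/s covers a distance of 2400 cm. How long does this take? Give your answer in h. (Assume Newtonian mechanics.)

d = 2400 cm × 0.01 = 24.0 m
t = d / v = 24.0 / 12.0 = 2.0 s
t = 2.0 s / 3600.0 = 0.0005556 h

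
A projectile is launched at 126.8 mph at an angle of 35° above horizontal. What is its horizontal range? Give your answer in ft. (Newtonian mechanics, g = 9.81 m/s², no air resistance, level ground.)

v₀ = 126.8 mph × 0.44704 = 56.6847 m/s
R = v₀² × sin(2θ) / g = 56.6847² × sin(2 × 35°) / 9.81 = 3213.16 × 0.939693 / 9.81 = 307.786 m
R = 307.786 m / 0.3048 = 1010 ft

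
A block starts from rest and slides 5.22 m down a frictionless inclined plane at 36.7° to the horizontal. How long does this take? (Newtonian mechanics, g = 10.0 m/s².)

a = g sin(θ) = 10.0 × sin(36.7°) = 5.9763 m/s²
t = √(2d/a) = √(2 × 5.22 / 5.9763) = 1.32 s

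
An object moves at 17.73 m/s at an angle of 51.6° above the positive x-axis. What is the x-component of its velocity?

vₓ = v cos(θ) = 17.73 × cos(51.6°) = 11.01 m/s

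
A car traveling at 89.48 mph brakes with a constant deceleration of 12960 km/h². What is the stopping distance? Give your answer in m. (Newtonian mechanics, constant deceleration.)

v₀ = 89.48 mph × 0.44704 = 40.0011 m/s
a = 12960 km/h² × 7.716049382716049e-05 = 1.0 m/s²
d = v₀² / (2a) = 40.0011² / (2 × 1.0) = 1600.09 / 2.0 = 800.0 m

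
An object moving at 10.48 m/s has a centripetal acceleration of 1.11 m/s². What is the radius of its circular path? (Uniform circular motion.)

r = v²/a_c = 10.48²/1.11 = 98.95 m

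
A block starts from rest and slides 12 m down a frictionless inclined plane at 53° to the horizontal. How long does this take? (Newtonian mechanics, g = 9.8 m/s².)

a = g sin(θ) = 9.8 × sin(53°) = 7.8266 m/s²
t = √(2d/a) = √(2 × 12 / 7.8266) = 1.75 s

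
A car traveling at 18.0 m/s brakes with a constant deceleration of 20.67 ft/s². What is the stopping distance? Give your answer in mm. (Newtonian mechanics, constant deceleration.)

a = 20.67 ft/s² × 0.3048 = 6.30022 m/s²
d = v₀² / (2a) = 18.0² / (2 × 6.30022) = 324.0 / 12.6004 = 25.7135 m
d = 25.7135 m / 0.001 = 25710 mm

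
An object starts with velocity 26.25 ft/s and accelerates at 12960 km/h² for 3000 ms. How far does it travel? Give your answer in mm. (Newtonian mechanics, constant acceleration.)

v₀ = 26.25 ft/s × 0.3048 = 8.001 m/s
a = 12960 km/h² × 7.716049382716049e-05 = 1.0 m/s²
t = 3000 ms × 0.001 = 3.0 s
d = v₀ × t + ½ × a × t² = 8.001 × 3.0 + 0.5 × 1.0 × 3.0² = 28.503 m
d = 28.503 m / 0.001 = 28500 mm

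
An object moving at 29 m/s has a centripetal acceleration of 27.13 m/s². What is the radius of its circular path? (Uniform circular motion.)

r = v²/a_c = 29²/27.13 = 31.0 m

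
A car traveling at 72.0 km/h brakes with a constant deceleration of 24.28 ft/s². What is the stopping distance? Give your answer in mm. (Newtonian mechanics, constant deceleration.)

v₀ = 72.0 km/h × 0.2777777777777778 = 20.0 m/s
a = 24.28 ft/s² × 0.3048 = 7.400544 m/s²
d = v₀² / (2a) = 20.0² / (2 × 7.400544) = 400.0 / 14.80109 = 27.02504 m
d = 27.02504 m / 0.001 = 27030 mm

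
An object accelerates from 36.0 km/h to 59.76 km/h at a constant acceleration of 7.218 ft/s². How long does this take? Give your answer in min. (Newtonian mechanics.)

v₀ = 36.0 km/h × 0.2777777777777778 = 10.0 m/s
v = 59.76 km/h × 0.2777777777777778 = 16.6 m/s
a = 7.218 ft/s² × 0.3048 = 2.20005 m/s²
t = (v - v₀) / a = (16.6 - 10.0) / 2.20005 = 2.99993 s
t = 2.99993 s / 60.0 = 0.05 min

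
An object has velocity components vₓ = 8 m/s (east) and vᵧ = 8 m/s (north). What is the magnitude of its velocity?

|v| = √(vₓ² + vᵧ²) = √(8² + 8²) = √(128) = 11.31 m/s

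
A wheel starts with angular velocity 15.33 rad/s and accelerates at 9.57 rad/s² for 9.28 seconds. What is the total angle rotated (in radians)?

θ = ω₀t + ½αt² = 15.33×9.28 + ½×9.57×9.28² = 554.34 rad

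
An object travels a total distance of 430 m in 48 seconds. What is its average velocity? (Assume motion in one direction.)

v_avg = Δd / Δt = 430 / 48 = 8.96 m/s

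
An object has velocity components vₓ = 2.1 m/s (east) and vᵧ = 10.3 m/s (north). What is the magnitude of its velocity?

|v| = √(vₓ² + vᵧ²) = √(2.1² + 10.3²) = √(110.5) = 10.51 m/s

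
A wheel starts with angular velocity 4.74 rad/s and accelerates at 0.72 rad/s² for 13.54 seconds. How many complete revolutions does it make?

θ = ω₀t + ½αt² = 4.74×13.54 + ½×0.72×13.54² = 130.178976 rad
Total revolutions = θ/(2π) = 130.178976/(2π) = 20.72
Complete revolutions = ⌊20.72⌋ = 20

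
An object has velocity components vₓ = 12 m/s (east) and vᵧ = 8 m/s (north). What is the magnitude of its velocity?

|v| = √(vₓ² + vᵧ²) = √(12² + 8²) = √(208) = 14.42 m/s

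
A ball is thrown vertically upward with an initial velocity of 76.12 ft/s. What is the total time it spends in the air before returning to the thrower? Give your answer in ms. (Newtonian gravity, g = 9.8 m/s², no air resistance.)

v₀ = 76.12 ft/s × 0.3048 = 23.2014 m/s
t_total = 2 × v₀ / g = 2 × 23.2014 / 9.8 = 4.73498 s
t_total = 4.73498 s / 0.001 = 4735 ms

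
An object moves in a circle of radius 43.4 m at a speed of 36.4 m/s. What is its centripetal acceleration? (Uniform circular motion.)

a_c = v²/r = 36.4²/43.4 = 1324.96/43.4 = 30.53 m/s²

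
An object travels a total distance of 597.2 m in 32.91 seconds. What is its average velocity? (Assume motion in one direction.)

v_avg = Δd / Δt = 597.2 / 32.91 = 18.15 m/s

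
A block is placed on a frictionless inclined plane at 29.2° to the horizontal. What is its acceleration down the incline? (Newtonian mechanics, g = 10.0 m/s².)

a = g sin(θ) = 10.0 × sin(29.2°) = 10.0 × 0.4879 = 4.88 m/s²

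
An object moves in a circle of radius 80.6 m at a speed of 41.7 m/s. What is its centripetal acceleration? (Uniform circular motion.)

a_c = v²/r = 41.7²/80.6 = 1738.89/80.6 = 21.57 m/s²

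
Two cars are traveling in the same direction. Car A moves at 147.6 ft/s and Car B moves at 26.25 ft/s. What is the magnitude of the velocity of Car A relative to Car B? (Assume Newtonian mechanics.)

v_rel = |v_A - v_B| = |147.6 - 26.25| = 121.35 ft/s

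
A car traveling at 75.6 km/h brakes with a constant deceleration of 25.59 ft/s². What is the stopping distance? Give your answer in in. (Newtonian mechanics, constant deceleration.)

v₀ = 75.6 km/h × 0.2777777777777778 = 21.0 m/s
a = 25.59 ft/s² × 0.3048 = 7.79983 m/s²
d = v₀² / (2a) = 21.0² / (2 × 7.79983) = 441.0 / 15.5997 = 28.2698 m
d = 28.2698 m / 0.0254 = 1113 in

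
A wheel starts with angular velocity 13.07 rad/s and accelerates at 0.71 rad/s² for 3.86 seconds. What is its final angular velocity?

ω = ω₀ + αt = 13.07 + 0.71 × 3.86 = 15.81 rad/s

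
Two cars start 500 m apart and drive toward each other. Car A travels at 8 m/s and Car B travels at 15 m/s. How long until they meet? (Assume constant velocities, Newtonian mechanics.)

Combined speed: v_combined = 8 + 15 = 23 m/s
Time to meet: t = d/v_combined = 500/23 = 21.74 s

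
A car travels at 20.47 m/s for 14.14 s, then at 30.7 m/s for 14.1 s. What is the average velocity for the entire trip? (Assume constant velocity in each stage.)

d₁ = v₁t₁ = 20.47 × 14.14 = 289.4458 m
d₂ = v₂t₂ = 30.7 × 14.1 = 432.87 m
d_total = 722.3158 m, t_total = 28.24 s
v_avg = d_total/t_total = 722.3158/28.24 = 25.58 m/s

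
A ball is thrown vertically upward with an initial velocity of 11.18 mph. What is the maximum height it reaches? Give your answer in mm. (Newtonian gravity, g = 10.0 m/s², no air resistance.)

v₀ = 11.18 mph × 0.44704 = 4.99791 m/s
h_max = v₀² / (2g) = 4.99791² / (2 × 10.0) = 24.9791 / 20.0 = 1.24896 m
h_max = 1.24896 m / 0.001 = 1249 mm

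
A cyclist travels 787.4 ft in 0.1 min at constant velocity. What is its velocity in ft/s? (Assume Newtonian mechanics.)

d = 787.4 ft × 0.3048 = 240.0 m
t = 0.1 min × 60.0 = 6.0 s
v = d / t = 240.0 / 6.0 = 40.0 m/s
v = 40.0 m/s / 0.3048 = 131.2 ft/s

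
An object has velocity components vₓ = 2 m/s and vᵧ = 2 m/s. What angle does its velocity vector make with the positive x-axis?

θ = arctan(vᵧ/vₓ) = arctan(2/2) = 45.0°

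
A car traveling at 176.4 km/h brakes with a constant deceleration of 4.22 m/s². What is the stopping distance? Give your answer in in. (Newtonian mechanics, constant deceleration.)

v₀ = 176.4 km/h × 0.2777777777777778 = 49.0 m/s
d = v₀² / (2a) = 49.0² / (2 × 4.22) = 2401.0 / 8.44 = 284.479 m
d = 284.479 m / 0.0254 = 11200 in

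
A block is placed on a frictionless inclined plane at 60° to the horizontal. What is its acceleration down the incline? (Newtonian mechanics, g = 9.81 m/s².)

a = g sin(θ) = 9.81 × sin(60°) = 9.81 × 0.866 = 8.5 m/s²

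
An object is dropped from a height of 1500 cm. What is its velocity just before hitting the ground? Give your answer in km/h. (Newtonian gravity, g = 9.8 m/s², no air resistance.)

h = 1500 cm × 0.01 = 15.0 m
v = √(2gh) = √(2 × 9.8 × 15.0) = 17.1464 m/s
v = 17.1464 m/s / 0.2777777777777778 = 61.73 km/h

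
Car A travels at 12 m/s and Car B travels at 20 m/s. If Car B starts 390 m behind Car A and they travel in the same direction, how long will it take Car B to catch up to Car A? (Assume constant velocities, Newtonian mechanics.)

Relative speed: v_rel = 20 - 12 = 8 m/s
Time to catch: t = d₀/v_rel = 390/8 = 48.75 s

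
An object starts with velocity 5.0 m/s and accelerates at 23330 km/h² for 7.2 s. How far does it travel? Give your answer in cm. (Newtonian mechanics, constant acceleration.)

a = 23330 km/h² × 7.716049382716049e-05 = 1.80015 m/s²
d = v₀ × t + ½ × a × t² = 5.0 × 7.2 + 0.5 × 1.80015 × 7.2² = 82.6599 m
d = 82.6599 m / 0.01 = 8266 cm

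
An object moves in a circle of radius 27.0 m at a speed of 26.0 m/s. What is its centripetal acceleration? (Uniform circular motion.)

a_c = v²/r = 26.0²/27.0 = 676.0/27.0 = 25.04 m/s²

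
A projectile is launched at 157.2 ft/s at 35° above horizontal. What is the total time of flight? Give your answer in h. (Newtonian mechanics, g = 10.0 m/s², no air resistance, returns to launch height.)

v₀ = 157.2 ft/s × 0.3048 = 47.9146 m/s
T = 2 × v₀ × sin(θ) / g = 2 × 47.9146 × sin(35°) / 10.0 = 2 × 47.9146 × 0.573576 / 10.0 = 5.49653 s
T = 5.49653 s / 3600.0 = 0.001527 h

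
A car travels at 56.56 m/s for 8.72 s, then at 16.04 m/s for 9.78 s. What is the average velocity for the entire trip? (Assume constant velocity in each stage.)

d₁ = v₁t₁ = 56.56 × 8.72 = 493.2032 m
d₂ = v₂t₂ = 16.04 × 9.78 = 156.8712 m
d_total = 650.0744 m, t_total = 18.5 s
v_avg = d_total/t_total = 650.0744/18.5 = 35.14 m/s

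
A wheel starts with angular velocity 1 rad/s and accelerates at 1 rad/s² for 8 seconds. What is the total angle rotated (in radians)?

θ = ω₀t + ½αt² = 1×8 + ½×1×8² = 40.0 rad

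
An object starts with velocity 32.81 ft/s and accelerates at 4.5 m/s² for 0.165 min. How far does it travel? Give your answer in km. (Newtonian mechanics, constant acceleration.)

v₀ = 32.81 ft/s × 0.3048 = 10.0005 m/s
t = 0.165 min × 60.0 = 9.9 s
d = v₀ × t + ½ × a × t² = 10.0005 × 9.9 + 0.5 × 4.5 × 9.9² = 319.527 m
d = 319.527 m / 1000.0 = 0.3195 km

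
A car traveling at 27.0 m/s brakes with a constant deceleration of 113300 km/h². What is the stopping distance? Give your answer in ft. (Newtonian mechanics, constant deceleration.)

a = 113300 km/h² × 7.716049382716049e-05 = 8.74228 m/s²
d = v₀² / (2a) = 27.0² / (2 × 8.74228) = 729.0 / 17.4846 = 41.6938 m
d = 41.6938 m / 0.3048 = 136.8 ft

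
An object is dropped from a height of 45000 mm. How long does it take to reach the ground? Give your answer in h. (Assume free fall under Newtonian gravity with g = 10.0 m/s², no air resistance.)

h = 45000 mm × 0.001 = 45.0 m
t = √(2h/g) = √(2 × 45.0 / 10.0) = 3.0 s
t = 3.0 s / 3600.0 = 0.0008333 h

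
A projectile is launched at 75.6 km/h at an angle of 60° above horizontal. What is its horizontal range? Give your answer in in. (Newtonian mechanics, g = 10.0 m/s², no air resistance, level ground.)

v₀ = 75.6 km/h × 0.2777777777777778 = 21.0 m/s
R = v₀² × sin(2θ) / g = 21.0² × sin(2 × 60°) / 10.0 = 441.0 × 0.866025 / 10.0 = 38.1917 m
R = 38.1917 m / 0.0254 = 1504 in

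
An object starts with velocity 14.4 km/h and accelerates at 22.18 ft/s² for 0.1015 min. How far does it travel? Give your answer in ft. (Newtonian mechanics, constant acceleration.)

v₀ = 14.4 km/h × 0.2777777777777778 = 4.0 m/s
a = 22.18 ft/s² × 0.3048 = 6.76046 m/s²
t = 0.1015 min × 60.0 = 6.09 s
d = v₀ × t + ½ × a × t² = 4.0 × 6.09 + 0.5 × 6.76046 × 6.09² = 149.726 m
d = 149.726 m / 0.3048 = 491.2 ft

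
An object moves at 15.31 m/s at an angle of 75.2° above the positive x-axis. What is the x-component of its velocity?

vₓ = v cos(θ) = 15.31 × cos(75.2°) = 3.91 m/s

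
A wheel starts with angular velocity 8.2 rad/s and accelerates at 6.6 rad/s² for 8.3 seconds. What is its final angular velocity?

ω = ω₀ + αt = 8.2 + 6.6 × 8.3 = 62.98 rad/s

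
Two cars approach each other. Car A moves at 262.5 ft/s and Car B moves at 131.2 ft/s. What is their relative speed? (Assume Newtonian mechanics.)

v_rel = v_A + v_B = 262.5 + 131.2 = 393.7 ft/s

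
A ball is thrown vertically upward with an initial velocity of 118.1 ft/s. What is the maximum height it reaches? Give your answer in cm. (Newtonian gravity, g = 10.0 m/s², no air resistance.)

v₀ = 118.1 ft/s × 0.3048 = 35.9969 m/s
h_max = v₀² / (2g) = 35.9969² / (2 × 10.0) = 1295.78 / 20.0 = 64.789 m
h_max = 64.789 m / 0.01 = 6479 cm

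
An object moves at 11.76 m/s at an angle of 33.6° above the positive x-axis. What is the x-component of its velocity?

vₓ = v cos(θ) = 11.76 × cos(33.6°) = 9.8 m/s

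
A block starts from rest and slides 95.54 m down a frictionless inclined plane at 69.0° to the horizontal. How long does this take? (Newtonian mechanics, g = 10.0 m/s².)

a = g sin(θ) = 10.0 × sin(69.0°) = 9.3358 m/s²
t = √(2d/a) = √(2 × 95.54 / 9.3358) = 4.52 s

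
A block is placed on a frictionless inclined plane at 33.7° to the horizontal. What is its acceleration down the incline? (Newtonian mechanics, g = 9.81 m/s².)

a = g sin(θ) = 9.81 × sin(33.7°) = 9.81 × 0.5548 = 5.44 m/s²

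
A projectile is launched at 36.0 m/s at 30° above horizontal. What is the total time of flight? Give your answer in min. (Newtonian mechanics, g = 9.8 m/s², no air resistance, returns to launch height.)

T = 2 × v₀ × sin(θ) / g = 2 × 36.0 × sin(30°) / 9.8 = 2 × 36.0 × 0.5 / 9.8 = 3.67347 s
T = 3.67347 s / 60.0 = 0.06122 min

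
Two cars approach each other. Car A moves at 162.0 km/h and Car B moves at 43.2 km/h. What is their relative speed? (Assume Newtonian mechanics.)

v_rel = v_A + v_B = 162.0 + 43.2 = 205.2 km/h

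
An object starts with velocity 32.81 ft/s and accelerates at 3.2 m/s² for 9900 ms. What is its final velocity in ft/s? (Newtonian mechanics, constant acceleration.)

v₀ = 32.81 ft/s × 0.3048 = 10.0005 m/s
t = 9900 ms × 0.001 = 9.9 s
v = v₀ + a × t = 10.0005 + 3.2 × 9.9 = 41.6805 m/s
v = 41.6805 m/s / 0.3048 = 136.7 ft/s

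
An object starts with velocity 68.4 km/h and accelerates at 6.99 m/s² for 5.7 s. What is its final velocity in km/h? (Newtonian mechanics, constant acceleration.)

v₀ = 68.4 km/h × 0.2777777777777778 = 19.0 m/s
v = v₀ + a × t = 19.0 + 6.99 × 5.7 = 58.843 m/s
v = 58.843 m/s / 0.2777777777777778 = 211.8 km/h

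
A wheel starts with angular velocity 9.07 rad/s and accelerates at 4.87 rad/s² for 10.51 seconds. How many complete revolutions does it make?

θ = ω₀t + ½αt² = 9.07×10.51 + ½×4.87×10.51² = 364.2960435 rad
Total revolutions = θ/(2π) = 364.2960435/(2π) = 57.98
Complete revolutions = ⌊57.98⌋ = 57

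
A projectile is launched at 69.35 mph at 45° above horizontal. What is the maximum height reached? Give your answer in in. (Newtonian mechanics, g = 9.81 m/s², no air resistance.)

v₀ = 69.35 mph × 0.44704 = 31.0022 m/s
H = v₀² × sin²(θ) / (2g) = 31.0022² × sin(45°)² / (2 × 9.81) = 961.136 × 0.5 / 19.62 = 24.4938 m
H = 24.4938 m / 0.0254 = 964.3 in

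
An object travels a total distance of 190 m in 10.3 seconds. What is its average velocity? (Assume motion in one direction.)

v_avg = Δd / Δt = 190 / 10.3 = 18.45 m/s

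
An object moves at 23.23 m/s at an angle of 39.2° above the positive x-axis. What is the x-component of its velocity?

vₓ = v cos(θ) = 23.23 × cos(39.2°) = 18.0 m/s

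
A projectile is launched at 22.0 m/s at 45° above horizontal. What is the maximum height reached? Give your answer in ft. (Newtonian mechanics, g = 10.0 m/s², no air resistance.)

H = v₀² × sin²(θ) / (2g) = 22.0² × sin(45°)² / (2 × 10.0) = 484.0 × 0.5 / 20.0 = 12.1 m
H = 12.1 m / 0.3048 = 39.7 ft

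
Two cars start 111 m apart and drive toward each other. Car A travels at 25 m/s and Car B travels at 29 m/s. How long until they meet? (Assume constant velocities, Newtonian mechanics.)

Combined speed: v_combined = 25 + 29 = 54 m/s
Time to meet: t = d/v_combined = 111/54 = 2.06 s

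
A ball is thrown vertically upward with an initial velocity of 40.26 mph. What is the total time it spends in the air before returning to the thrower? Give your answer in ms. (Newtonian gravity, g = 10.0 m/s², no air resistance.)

v₀ = 40.26 mph × 0.44704 = 17.9978 m/s
t_total = 2 × v₀ / g = 2 × 17.9978 / 10.0 = 3.59956 s
t_total = 3.59956 s / 0.001 = 3600 ms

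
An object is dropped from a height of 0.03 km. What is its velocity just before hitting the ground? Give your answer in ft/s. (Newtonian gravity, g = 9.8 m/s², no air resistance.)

h = 0.03 km × 1000.0 = 30.0 m
v = √(2gh) = √(2 × 9.8 × 30.0) = 24.2487 m/s
v = 24.2487 m/s / 0.3048 = 79.56 ft/s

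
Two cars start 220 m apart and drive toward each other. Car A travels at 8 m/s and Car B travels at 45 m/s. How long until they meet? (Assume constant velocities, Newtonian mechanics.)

Combined speed: v_combined = 8 + 45 = 53 m/s
Time to meet: t = d/v_combined = 220/53 = 4.15 s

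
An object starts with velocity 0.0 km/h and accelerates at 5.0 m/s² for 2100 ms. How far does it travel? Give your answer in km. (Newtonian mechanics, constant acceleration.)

v₀ = 0.0 km/h × 0.2777777777777778 = 0.0 m/s
t = 2100 ms × 0.001 = 2.1 s
d = v₀ × t + ½ × a × t² = 0.0 × 2.1 + 0.5 × 5.0 × 2.1² = 11.025 m
d = 11.025 m / 1000.0 = 0.01103 km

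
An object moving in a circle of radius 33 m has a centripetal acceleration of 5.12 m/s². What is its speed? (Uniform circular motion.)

v = √(a_c × r) = √(5.12 × 33) = 13.0 m/s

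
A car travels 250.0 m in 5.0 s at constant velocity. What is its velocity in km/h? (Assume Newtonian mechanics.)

v = d / t = 250.0 / 5.0 = 50.0 m/s
v = 50.0 m/s / 0.2777777777777778 = 180.0 km/h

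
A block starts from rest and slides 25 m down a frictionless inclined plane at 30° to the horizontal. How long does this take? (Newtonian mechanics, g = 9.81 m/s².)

a = g sin(θ) = 9.81 × sin(30°) = 4.905 m/s²
t = √(2d/a) = √(2 × 25 / 4.905) = 3.19 s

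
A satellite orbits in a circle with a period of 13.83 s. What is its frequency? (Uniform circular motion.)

f = 1/T = 1/13.83 = 0.0723 Hz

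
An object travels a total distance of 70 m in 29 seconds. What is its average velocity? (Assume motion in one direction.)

v_avg = Δd / Δt = 70 / 29 = 2.41 m/s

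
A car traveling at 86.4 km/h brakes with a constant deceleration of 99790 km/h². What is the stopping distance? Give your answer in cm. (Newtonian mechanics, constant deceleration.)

v₀ = 86.4 km/h × 0.2777777777777778 = 24.0 m/s
a = 99790 km/h² × 7.716049382716049e-05 = 7.69985 m/s²
d = v₀² / (2a) = 24.0² / (2 × 7.69985) = 576.0 / 15.3997 = 37.4033 m
d = 37.4033 m / 0.01 = 3740 cm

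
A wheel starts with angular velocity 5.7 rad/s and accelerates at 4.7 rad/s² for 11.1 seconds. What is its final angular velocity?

ω = ω₀ + αt = 5.7 + 4.7 × 11.1 = 57.87 rad/s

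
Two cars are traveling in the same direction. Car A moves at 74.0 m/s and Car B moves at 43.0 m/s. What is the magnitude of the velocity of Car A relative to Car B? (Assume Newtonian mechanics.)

v_rel = |v_A - v_B| = |74.0 - 43.0| = 31.0 m/s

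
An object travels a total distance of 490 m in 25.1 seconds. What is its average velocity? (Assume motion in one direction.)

v_avg = Δd / Δt = 490 / 25.1 = 19.52 m/s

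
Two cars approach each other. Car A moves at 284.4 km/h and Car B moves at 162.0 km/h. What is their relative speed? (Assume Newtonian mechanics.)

v_rel = v_A + v_B = 284.4 + 162.0 = 446.4 km/h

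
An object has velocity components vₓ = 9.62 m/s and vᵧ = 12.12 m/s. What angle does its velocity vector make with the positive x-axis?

θ = arctan(vᵧ/vₓ) = arctan(12.12/9.62) = 51.56°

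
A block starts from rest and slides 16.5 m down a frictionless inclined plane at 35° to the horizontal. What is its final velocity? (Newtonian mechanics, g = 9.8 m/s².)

a = g sin(θ) = 9.8 × sin(35°) = 5.621 m/s²
v = √(2ad) = √(2 × 5.621 × 16.5) = 13.62 m/s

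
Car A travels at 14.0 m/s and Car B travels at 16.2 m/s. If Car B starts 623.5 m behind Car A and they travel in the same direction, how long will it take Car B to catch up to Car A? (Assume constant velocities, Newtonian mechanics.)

Relative speed: v_rel = 16.2 - 14.0 = 2.2 m/s
Time to catch: t = d₀/v_rel = 623.5/2.2 = 283.41 s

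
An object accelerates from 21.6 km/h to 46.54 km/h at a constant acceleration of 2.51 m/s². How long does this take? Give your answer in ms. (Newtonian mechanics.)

v₀ = 21.6 km/h × 0.2777777777777778 = 6.0 m/s
v = 46.54 km/h × 0.2777777777777778 = 12.9278 m/s
t = (v - v₀) / a = (12.9278 - 6.0) / 2.51 = 2.76008 s
t = 2.76008 s / 0.001 = 2760 ms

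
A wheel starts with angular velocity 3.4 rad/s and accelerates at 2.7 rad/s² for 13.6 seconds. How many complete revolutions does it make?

θ = ω₀t + ½αt² = 3.4×13.6 + ½×2.7×13.6² = 295.936 rad
Total revolutions = θ/(2π) = 295.936/(2π) = 47.1
Complete revolutions = ⌊47.1⌋ = 47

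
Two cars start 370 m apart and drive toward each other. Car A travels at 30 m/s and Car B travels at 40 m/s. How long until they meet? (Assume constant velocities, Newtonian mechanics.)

Combined speed: v_combined = 30 + 40 = 70 m/s
Time to meet: t = d/v_combined = 370/70 = 5.29 s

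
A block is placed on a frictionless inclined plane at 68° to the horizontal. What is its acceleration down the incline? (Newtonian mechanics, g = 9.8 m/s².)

a = g sin(θ) = 9.8 × sin(68°) = 9.8 × 0.9272 = 9.09 m/s²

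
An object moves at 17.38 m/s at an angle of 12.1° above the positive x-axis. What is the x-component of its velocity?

vₓ = v cos(θ) = 17.38 × cos(12.1°) = 16.99 m/s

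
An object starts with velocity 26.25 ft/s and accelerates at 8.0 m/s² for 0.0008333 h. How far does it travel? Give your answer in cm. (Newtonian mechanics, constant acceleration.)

v₀ = 26.25 ft/s × 0.3048 = 8.001 m/s
t = 0.0008333 h × 3600.0 = 2.99988 s
d = v₀ × t + ½ × a × t² = 8.001 × 2.99988 + 0.5 × 8.0 × 2.99988² = 59.9992 m
d = 59.9992 m / 0.01 = 6000 cm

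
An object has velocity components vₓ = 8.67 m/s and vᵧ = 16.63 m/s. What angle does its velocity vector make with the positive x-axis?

θ = arctan(vᵧ/vₓ) = arctan(16.63/8.67) = 62.46°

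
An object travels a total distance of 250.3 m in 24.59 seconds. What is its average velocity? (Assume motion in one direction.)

v_avg = Δd / Δt = 250.3 / 24.59 = 10.18 m/s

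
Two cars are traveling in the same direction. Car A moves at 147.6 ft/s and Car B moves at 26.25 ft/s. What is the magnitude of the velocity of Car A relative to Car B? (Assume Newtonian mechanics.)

v_rel = |v_A - v_B| = |147.6 - 26.25| = 121.35 ft/s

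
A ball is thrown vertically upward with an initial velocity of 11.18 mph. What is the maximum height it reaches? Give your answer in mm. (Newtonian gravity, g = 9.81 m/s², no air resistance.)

v₀ = 11.18 mph × 0.44704 = 4.99791 m/s
h_max = v₀² / (2g) = 4.99791² / (2 × 9.81) = 24.9791 / 19.62 = 1.27314 m
h_max = 1.27314 m / 0.001 = 1273 mm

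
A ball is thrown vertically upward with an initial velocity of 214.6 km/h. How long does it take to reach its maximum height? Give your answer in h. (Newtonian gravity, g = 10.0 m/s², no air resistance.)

v₀ = 214.6 km/h × 0.2777777777777778 = 59.6111 m/s
t_up = v₀ / g = 59.6111 / 10.0 = 5.96111 s
t_up = 5.96111 s / 3600.0 = 0.001656 h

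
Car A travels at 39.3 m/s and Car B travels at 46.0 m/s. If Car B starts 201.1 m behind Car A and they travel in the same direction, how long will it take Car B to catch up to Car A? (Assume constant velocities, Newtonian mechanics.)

Relative speed: v_rel = 46.0 - 39.3 = 6.7 m/s
Time to catch: t = d₀/v_rel = 201.1/6.7 = 30.01 s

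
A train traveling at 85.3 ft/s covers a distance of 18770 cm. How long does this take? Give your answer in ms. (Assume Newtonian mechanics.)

d = 18770 cm × 0.01 = 187.7 m
v = 85.3 ft/s × 0.3048 = 25.9994 m/s
t = d / v = 187.7 / 25.9994 = 7.2194 s
t = 7.2194 s / 0.001 = 7219 ms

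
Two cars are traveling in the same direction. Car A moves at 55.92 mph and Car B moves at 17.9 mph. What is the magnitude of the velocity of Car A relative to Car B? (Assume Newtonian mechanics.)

v_rel = |v_A - v_B| = |55.92 - 17.9| = 38.02 mph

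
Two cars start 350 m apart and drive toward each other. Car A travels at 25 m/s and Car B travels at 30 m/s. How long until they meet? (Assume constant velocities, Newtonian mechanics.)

Combined speed: v_combined = 25 + 30 = 55 m/s
Time to meet: t = d/v_combined = 350/55 = 6.36 s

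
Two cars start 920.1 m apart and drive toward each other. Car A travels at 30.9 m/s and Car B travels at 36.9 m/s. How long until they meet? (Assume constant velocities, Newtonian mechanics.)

Combined speed: v_combined = 30.9 + 36.9 = 67.8 m/s
Time to meet: t = d/v_combined = 920.1/67.8 = 13.57 s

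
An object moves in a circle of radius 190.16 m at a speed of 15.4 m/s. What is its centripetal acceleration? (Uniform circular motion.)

a_c = v²/r = 15.4²/190.16 = 237.16/190.16 = 1.25 m/s²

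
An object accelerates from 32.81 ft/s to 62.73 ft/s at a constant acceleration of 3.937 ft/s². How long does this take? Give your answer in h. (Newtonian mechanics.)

v₀ = 32.81 ft/s × 0.3048 = 10.0005 m/s
v = 62.73 ft/s × 0.3048 = 19.1201 m/s
a = 3.937 ft/s² × 0.3048 = 1.2 m/s²
t = (v - v₀) / a = (19.1201 - 10.0005) / 1.2 = 7.59967 s
t = 7.59967 s / 3600.0 = 0.002111 h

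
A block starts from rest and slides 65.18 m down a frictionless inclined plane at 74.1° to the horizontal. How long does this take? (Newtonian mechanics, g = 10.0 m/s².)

a = g sin(θ) = 10.0 × sin(74.1°) = 9.6174 m/s²
t = √(2d/a) = √(2 × 65.18 / 9.6174) = 3.68 s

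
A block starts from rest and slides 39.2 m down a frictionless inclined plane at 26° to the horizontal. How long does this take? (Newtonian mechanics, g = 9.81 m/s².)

a = g sin(θ) = 9.81 × sin(26°) = 4.3004 m/s²
t = √(2d/a) = √(2 × 39.2 / 4.3004) = 4.27 s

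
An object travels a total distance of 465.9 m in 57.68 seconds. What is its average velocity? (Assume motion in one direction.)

v_avg = Δd / Δt = 465.9 / 57.68 = 8.08 m/s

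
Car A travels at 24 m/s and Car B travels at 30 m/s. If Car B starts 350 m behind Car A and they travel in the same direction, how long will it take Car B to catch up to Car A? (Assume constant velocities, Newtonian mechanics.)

Relative speed: v_rel = 30 - 24 = 6 m/s
Time to catch: t = d₀/v_rel = 350/6 = 58.33 s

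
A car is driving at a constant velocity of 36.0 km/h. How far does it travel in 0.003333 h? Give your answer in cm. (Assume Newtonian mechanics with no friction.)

v = 36.0 km/h × 0.2777777777777778 = 10.0 m/s
t = 0.003333 h × 3600.0 = 11.9988 s
d = v × t = 10.0 × 11.9988 = 119.988 m
d = 119.988 m / 0.01 = 12000 cm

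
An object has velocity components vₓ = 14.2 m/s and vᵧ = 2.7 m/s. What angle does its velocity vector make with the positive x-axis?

θ = arctan(vᵧ/vₓ) = arctan(2.7/14.2) = 10.77°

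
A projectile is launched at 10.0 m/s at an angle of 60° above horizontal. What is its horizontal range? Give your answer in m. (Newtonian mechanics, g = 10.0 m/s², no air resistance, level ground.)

R = v₀² × sin(2θ) / g = 10.0² × sin(2 × 60°) / 10.0 = 100.0 × 0.866025 / 10.0 = 8.66 m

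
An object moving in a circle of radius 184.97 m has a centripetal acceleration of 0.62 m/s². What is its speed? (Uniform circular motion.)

v = √(a_c × r) = √(0.62 × 184.97) = 10.71 m/s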